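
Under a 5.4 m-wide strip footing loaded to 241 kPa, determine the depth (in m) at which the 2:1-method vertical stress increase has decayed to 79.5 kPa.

z ≈ 11 m

2:1 spreading — at depth z the loaded area has grown by z in each plan dimension:
qB/(B+z) = Δσ_z ⇒ z = qB/Δσ_z − B = 241×5.4/79.5 − 5.4 = 10.97 m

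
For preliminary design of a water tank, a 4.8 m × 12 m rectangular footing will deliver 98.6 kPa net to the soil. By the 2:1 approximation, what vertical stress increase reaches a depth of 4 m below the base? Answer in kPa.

Δσ_z ≈ 40.3 kPa

By the 2:1 method the load spreads at 1 horizontal : 2 vertical, so at depth z the loaded area has grown by z in each plan dimension:
Δσ = qBL/((B+z)(L+z)) = 98.6×4.8×12/((4.8+4)(12+4)) = 40.336 kPa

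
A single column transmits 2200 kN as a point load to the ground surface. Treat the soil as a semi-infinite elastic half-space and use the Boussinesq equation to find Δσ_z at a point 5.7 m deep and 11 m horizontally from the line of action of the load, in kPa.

Δσ_z ≈ 0.667 kPa

Boussinesq vertical stress below a point load on an elastic half-space:
Δσ_z = 3P/(2πz²) · [1 + (r/z)²]^(−5/2)
r/z = 11/5.7 = 1.9298; [1+(r/z)²]^(−5/2) = 0.020615.
Δσ_z = 3×2200/(2π×5.7²) × 0.020615 = 32.331 × 0.020615 = 0.6665 kPa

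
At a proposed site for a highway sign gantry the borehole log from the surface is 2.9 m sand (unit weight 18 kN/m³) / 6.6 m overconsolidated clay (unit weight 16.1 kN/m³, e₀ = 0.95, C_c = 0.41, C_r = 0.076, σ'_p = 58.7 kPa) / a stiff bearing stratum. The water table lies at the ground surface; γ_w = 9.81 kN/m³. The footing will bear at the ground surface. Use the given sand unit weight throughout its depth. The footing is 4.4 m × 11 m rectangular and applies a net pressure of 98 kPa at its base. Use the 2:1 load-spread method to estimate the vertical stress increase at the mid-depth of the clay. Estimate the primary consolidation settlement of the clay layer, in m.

S_c ≈ 0.142 m

Mid-depth of clay below the ground surface: z = 2.9 + 6.6/2 = 6.2 m.
Total vertical stress at mid-clay: σ_v = 18×2.9 + 16.1×3.3 = 105.33 kPa.
Pore pressure: u = 9.81×(6.2 − 0) = 60.822 kPa.
Initial effective stress: σ'_0 = σ_v − u = 105.33 − 60.822 = 44.508 kPa.
Stress increase at mid-clay by the 2:1 spreading method:
Δσ = qBL/((B+z)(L+z)) = 98×4.4×11/((4.4+6.2)(11+6.2)) = 26.016 kPa
Final effective stress: σ'_f = 44.508 + 26.016 = 70.524 kPa.
σ'_f = 70.524 > σ'_p = 58.7 kPa, so the stress path crosses the preconsolidation pressure — recompression up to σ'_p, then virgin compression beyond:
S_c = H/(1+e₀)·[C_r·log₁₀(σ'_p/σ'_0) + C_c·log₁₀(σ'_f/σ'_p)]
    = 6.6/1.95 × [0.076×log₁₀(58.7/44.508) + 0.41×log₁₀(70.524/58.7)]
    = 3.3846 × [0.0091352 + 0.032677] = 0.1415 m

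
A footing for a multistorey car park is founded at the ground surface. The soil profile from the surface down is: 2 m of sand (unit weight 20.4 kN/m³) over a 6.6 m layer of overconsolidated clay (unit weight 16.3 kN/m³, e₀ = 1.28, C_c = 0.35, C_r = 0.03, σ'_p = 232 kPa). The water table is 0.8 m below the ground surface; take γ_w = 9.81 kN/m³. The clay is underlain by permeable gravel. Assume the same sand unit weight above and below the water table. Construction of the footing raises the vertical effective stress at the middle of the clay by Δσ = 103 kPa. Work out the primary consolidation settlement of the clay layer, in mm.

S_c ≈ 42 mm

Mid-depth of clay below the ground surface: z = 2 + 6.6/2 = 5.3 m.
Total vertical stress at mid-clay: σ_v = 20.4×2 + 16.3×3.3 = 94.59 kPa.
Pore pressure: u = 9.81×(5.3 − 0.8) = 44.145 kPa.
Initial effective stress: σ'_0 = σ_v − u = 94.59 − 44.145 = 50.445 kPa.
Final effective stress: σ'_f = 50.445 + 103 = 153.44 kPa.
σ'_f = 153.44 ≤ σ'_p = 232 kPa, so the clay remains overconsolidated and only the recompression index applies:
S_c = C_r·H/(1+e₀)·log₁₀(σ'_f/σ'_0) = 0.03×6.6/2.28×log₁₀(153.44/50.445)
    = 0.086841 × 0.48312 = 0.04195 m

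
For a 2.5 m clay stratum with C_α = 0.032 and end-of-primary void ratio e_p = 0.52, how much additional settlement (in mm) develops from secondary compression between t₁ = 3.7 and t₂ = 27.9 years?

S_s ≈ 46.2 mm

Secondary compression: S_s = C_α·H/(1+e_p)·log₁₀(t₂/t₁)
S_s = 0.032×2.5/(1+0.52)×log₁₀(27.9/3.7)
    = 0.05263 × 0.8774 = 0.04618 m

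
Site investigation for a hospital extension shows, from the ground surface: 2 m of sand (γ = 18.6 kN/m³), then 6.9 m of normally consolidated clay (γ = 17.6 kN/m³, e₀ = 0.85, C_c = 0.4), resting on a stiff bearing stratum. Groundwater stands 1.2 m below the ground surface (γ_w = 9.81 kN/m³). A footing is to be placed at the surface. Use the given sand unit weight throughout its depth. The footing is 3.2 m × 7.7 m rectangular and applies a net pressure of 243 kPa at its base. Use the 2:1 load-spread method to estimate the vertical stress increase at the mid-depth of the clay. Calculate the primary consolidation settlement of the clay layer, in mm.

Mid-depth of clay below the ground surface: z = 2 + 6.9/2 = 5.45 m.
Total vertical stress at mid-clay: σ_v = 18.6×2 + 17.6×3.45 = 97.92 kPa.
Pore pressure: u = 9.81×(5.45 − 1.2) = 41.693 kPa.
Initial effective stress: σ'_0 = σ_v − u = 97.92 − 41.693 = 56.227 kPa.
Stress increase at mid-clay by the 2:1 spreading method:
Δσ = qBL/((B+z)(L+z)) = 243×3.2×7.7/((3.2+5.45)(7.7+5.45)) = 52.639 kPa
Final effective stress: σ'_f = σ'_0 + Δσ = 56.227 + 52.639 = 108.87 kPa.
Normally consolidated clay, so the full stress increment lies on the virgin compression line:
S_c = C_c·H/(1+e₀)·log₁₀(σ'_f/σ'_0) = 0.4×6.9/(1+0.85)×log₁₀(108.87/56.227)
    = 1.4919 × 0.28696 = 0.4281 m

S_c ≈ 428 mm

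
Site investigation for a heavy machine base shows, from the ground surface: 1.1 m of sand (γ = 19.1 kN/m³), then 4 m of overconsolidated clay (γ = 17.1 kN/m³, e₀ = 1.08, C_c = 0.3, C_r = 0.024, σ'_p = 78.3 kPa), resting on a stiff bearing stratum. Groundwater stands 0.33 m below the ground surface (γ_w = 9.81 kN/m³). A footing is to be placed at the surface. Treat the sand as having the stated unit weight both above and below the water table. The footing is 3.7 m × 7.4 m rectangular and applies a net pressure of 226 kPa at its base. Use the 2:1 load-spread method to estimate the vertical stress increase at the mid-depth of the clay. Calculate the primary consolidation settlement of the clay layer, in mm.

S_c ≈ 116 mm

Mid-depth of clay below the ground surface: z = 1.1 + 4/2 = 3.1 m.
Total vertical stress at mid-clay: σ_v = 19.1×1.1 + 17.1×2 = 55.21 kPa.
Pore pressure: u = 9.81×(3.1 − 0.33) = 27.174 kPa.
Initial effective stress: σ'_0 = σ_v − u = 55.21 − 27.174 = 28.036 kPa.
Stress increase at mid-clay by the 2:1 spreading method:
Δσ = qBL/((B+z)(L+z)) = 226×3.7×7.4/((3.7+3.1)(7.4+3.1)) = 86.665 kPa
Final effective stress: σ'_f = 28.036 + 86.665 = 114.7 kPa.
σ'_f = 114.7 > σ'_p = 78.3 kPa, so the stress path crosses the preconsolidation pressure — recompression up to σ'_p, then virgin compression beyond:
S_c = H/(1+e₀)·[C_r·log₁₀(σ'_p/σ'_0) + C_c·log₁₀(σ'_f/σ'_p)]
    = 4/2.08 × [0.024×log₁₀(78.3/28.036) + 0.3×log₁₀(114.7/78.3)]
    = 1.9231 × [0.010705 + 0.04974] = 0.1162 m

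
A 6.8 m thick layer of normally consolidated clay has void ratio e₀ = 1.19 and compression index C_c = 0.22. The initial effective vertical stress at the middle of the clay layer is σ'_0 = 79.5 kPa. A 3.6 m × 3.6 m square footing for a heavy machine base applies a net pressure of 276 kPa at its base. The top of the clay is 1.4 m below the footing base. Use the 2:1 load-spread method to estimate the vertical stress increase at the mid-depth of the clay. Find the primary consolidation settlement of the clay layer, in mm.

Mid-depth of clay below the footing base: z = 1.4 + 6.8/2 = 4.8 m.
Stress increase at mid-clay by the 2:1 spreading method:
Δσ = qBL/((B+z)(L+z)) = 276×3.6×3.6/((3.6+4.8)(3.6+4.8)) = 50.694 kPa
Final effective stress: σ'_f = σ'_0 + Δσ = 79.5 + 50.694 = 130.19 kPa.
Normally consolidated clay, so the full stress increment lies on the virgin compression line:
S_c = C_c·H/(1+e₀)·log₁₀(σ'_f/σ'_0) = 0.22×6.8/(1+1.19)×log₁₀(130.19/79.5)
    = 0.68311 × 0.21421 = 0.1463 m

S_c ≈ 146 mm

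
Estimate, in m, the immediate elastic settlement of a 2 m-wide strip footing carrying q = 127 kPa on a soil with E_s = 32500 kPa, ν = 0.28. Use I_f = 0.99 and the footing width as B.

S_e ≈ 0.00713 m

Immediate (elastic) settlement: S_e = q·B·(1−ν²)/E_s · I_f.
S_e = 127 × 2 × (1 − 0.28²) / 32500 × 0.99
    = 127 × 2 × 0.9216 / 32500 × 0.99
    = 0.007131 m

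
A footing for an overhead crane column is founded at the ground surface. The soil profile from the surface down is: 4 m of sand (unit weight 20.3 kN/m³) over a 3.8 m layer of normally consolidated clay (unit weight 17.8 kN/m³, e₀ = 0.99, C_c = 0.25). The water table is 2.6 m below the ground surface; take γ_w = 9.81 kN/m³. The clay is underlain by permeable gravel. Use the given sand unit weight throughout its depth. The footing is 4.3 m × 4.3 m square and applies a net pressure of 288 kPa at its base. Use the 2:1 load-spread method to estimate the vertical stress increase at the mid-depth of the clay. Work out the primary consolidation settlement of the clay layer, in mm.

S_c ≈ 99.9 mm

Mid-depth of clay below the ground surface: z = 4 + 3.8/2 = 5.9 m.
Total vertical stress at mid-clay: σ_v = 20.3×4 + 17.8×1.9 = 115.02 kPa.
Pore pressure: u = 9.81×(5.9 − 2.6) = 32.373 kPa.
Initial effective stress: σ'_0 = σ_v − u = 115.02 − 32.373 = 82.647 kPa.
Stress increase at mid-clay by the 2:1 spreading method:
Δσ = qBL/((B+z)(L+z)) = 288×4.3×4.3/((4.3+5.9)(4.3+5.9)) = 51.183 kPa
Final effective stress: σ'_f = σ'_0 + Δσ = 82.647 + 51.183 = 133.83 kPa.
Normally consolidated clay, so the full stress increment lies on the virgin compression line:
S_c = C_c·H/(1+e₀)·log₁₀(σ'_f/σ'_0) = 0.25×3.8/(1+0.99)×log₁₀(133.83/82.647)
    = 0.47739 × 0.20933 = 0.09993 m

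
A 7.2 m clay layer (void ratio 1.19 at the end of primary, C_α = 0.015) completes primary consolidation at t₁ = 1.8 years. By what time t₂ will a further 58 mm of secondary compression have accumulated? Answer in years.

S_s = C_α·H/(1+e_p)·log₁₀(t₂/t₁) ⇒ log₁₀(t₂/t₁) = S_s·(1+e_p)/(C_α·H).
log₁₀(t₂/t₁) = 0.058 × (1+1.19) / (0.015×7.2) = 1.176
t₂ = t₁ × 10^1.176 = 1.8 × 15 = 27 years

t₂ ≈ 27 years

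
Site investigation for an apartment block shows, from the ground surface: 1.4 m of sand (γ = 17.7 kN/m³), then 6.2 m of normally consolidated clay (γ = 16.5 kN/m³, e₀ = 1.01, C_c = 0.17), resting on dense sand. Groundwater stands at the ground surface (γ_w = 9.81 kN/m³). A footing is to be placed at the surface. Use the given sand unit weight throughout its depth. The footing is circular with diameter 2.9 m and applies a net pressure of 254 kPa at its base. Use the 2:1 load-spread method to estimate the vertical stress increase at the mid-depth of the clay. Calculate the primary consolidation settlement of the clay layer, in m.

S_c ≈ 0.182 m

Mid-depth of clay below the ground surface: z = 1.4 + 6.2/2 = 4.5 m.
Total vertical stress at mid-clay: σ_v = 17.7×1.4 + 16.5×3.1 = 75.93 kPa.
Pore pressure: u = 9.81×(4.5 − 0) = 44.145 kPa.
Initial effective stress: σ'_0 = σ_v − u = 75.93 − 44.145 = 31.785 kPa.
Stress increase at mid-clay by the 2:1 spreading method:
Δσ ≈ qD²/(D+z)² = 254×2.9²/(2.9+4.5)² = 39.009 kPa
Final effective stress: σ'_f = σ'_0 + Δσ = 31.785 + 39.009 = 70.794 kPa.
Normally consolidated clay, so the full stress increment lies on the virgin compression line:
S_c = C_c·H/(1+e₀)·log₁₀(σ'_f/σ'_0) = 0.17×6.2/(1+1.01)×log₁₀(70.794/31.785)
    = 0.52438 × 0.34777 = 0.1824 m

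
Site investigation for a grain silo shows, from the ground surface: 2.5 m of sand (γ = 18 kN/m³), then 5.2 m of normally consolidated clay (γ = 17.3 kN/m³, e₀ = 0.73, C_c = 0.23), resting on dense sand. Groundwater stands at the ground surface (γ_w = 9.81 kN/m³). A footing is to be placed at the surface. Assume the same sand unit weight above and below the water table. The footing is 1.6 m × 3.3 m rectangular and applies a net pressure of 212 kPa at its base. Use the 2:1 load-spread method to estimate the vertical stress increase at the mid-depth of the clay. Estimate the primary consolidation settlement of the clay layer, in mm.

Mid-depth of clay below the ground surface: z = 2.5 + 5.2/2 = 5.1 m.
Total vertical stress at mid-clay: σ_v = 18×2.5 + 17.3×2.6 = 89.98 kPa.
Pore pressure: u = 9.81×(5.1 − 0) = 50.031 kPa.
Initial effective stress: σ'_0 = σ_v − u = 89.98 − 50.031 = 39.949 kPa.
Stress increase at mid-clay by the 2:1 spreading method:
Δσ = qBL/((B+z)(L+z)) = 212×1.6×3.3/((1.6+5.1)(3.3+5.1)) = 19.889 kPa
Final effective stress: σ'_f = σ'_0 + Δσ = 39.949 + 19.889 = 59.838 kPa.
Normally consolidated clay, so the full stress increment lies on the virgin compression line:
S_c = C_c·H/(1+e₀)·log₁₀(σ'_f/σ'_0) = 0.23×5.2/(1+0.73)×log₁₀(59.838/39.949)
    = 0.69133 × 0.17547 = 0.1213 m

S_c ≈ 121 mm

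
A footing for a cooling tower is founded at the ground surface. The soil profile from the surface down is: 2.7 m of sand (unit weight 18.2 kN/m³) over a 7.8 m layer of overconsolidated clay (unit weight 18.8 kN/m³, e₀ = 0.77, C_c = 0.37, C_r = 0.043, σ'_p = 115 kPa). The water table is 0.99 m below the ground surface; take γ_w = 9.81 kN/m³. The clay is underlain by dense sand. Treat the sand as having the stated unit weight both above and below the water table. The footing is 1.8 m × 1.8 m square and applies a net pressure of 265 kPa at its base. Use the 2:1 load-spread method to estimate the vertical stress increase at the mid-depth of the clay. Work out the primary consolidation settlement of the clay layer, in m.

S_c ≈ 0.0137 m

Mid-depth of clay below the ground surface: z = 2.7 + 7.8/2 = 6.6 m.
Total vertical stress at mid-clay: σ_v = 18.2×2.7 + 18.8×3.9 = 122.46 kPa.
Pore pressure: u = 9.81×(6.6 − 0.99) = 55.034 kPa.
Initial effective stress: σ'_0 = σ_v − u = 122.46 − 55.034 = 67.426 kPa.
Stress increase at mid-clay by the 2:1 spreading method:
Δσ = qBL/((B+z)(L+z)) = 265×1.8×1.8/((1.8+6.6)(1.8+6.6)) = 12.168 kPa
Final effective stress: σ'_f = 67.426 + 12.168 = 79.594 kPa.
σ'_f = 79.594 ≤ σ'_p = 115 kPa, so the clay remains overconsolidated and only the recompression index applies:
S_c = C_r·H/(1+e₀)·log₁₀(σ'_f/σ'_0) = 0.043×7.8/1.77×log₁₀(79.594/67.426)
    = 0.18949 × 0.072053 = 0.01365 m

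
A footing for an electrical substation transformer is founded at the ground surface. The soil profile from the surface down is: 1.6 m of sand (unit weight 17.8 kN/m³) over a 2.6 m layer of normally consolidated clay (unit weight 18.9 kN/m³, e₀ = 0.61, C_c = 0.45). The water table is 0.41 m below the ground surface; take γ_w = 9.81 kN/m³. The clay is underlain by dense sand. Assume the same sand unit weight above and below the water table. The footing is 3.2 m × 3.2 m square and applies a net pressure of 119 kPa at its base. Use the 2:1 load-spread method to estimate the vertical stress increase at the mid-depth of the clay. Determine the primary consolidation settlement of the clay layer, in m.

Mid-depth of clay below the ground surface: z = 1.6 + 2.6/2 = 2.9 m.
Total vertical stress at mid-clay: σ_v = 17.8×1.6 + 18.9×1.3 = 53.05 kPa.
Pore pressure: u = 9.81×(2.9 − 0.41) = 24.427 kPa.
Initial effective stress: σ'_0 = σ_v − u = 53.05 − 24.427 = 28.623 kPa.
Stress increase at mid-clay by the 2:1 spreading method:
Δσ = qBL/((B+z)(L+z)) = 119×3.2×3.2/((3.2+2.9)(3.2+2.9)) = 32.748 kPa
Final effective stress: σ'_f = σ'_0 + Δσ = 28.623 + 32.748 = 61.371 kPa.
Normally consolidated clay, so the full stress increment lies on the virgin compression line:
S_c = C_c·H/(1+e₀)·log₁₀(σ'_f/σ'_0) = 0.45×2.6/(1+0.61)×log₁₀(61.371/28.623)
    = 0.72671 × 0.33125 = 0.2407 m

S_c ≈ 0.241 m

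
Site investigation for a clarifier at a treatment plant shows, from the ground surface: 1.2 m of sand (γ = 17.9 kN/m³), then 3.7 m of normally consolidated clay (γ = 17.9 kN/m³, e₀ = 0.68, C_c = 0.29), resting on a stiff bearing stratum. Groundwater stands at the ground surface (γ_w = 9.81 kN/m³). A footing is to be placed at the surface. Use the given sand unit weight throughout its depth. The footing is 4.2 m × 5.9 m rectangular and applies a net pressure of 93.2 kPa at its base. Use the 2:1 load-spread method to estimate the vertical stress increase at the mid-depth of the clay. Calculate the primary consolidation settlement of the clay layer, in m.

S_c ≈ 0.248 m

Mid-depth of clay below the ground surface: z = 1.2 + 3.7/2 = 3.05 m.
Total vertical stress at mid-clay: σ_v = 17.9×1.2 + 17.9×1.85 = 54.595 kPa.
Pore pressure: u = 9.81×(3.05 − 0) = 29.921 kPa.
Initial effective stress: σ'_0 = σ_v − u = 54.595 − 29.921 = 24.674 kPa.
Stress increase at mid-clay by the 2:1 spreading method:
Δσ = qBL/((B+z)(L+z)) = 93.2×4.2×5.9/((4.2+3.05)(5.9+3.05)) = 35.592 kPa
Final effective stress: σ'_f = σ'_0 + Δσ = 24.674 + 35.592 = 60.266 kPa.
Normally consolidated clay, so the full stress increment lies on the virgin compression line:
S_c = C_c·H/(1+e₀)·log₁₀(σ'_f/σ'_0) = 0.29×3.7/(1+0.68)×log₁₀(60.266/24.674)
    = 0.63869 × 0.38783 = 0.2477 m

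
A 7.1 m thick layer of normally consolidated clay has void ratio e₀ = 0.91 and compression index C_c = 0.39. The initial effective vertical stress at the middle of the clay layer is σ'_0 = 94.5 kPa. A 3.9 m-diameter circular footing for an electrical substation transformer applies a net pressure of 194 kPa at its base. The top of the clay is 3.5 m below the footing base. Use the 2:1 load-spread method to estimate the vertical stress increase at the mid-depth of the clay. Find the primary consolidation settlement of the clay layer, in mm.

Mid-depth of clay below the footing base: z = 3.5 + 7.1/2 = 7.05 m.
Stress increase at mid-clay by the 2:1 spreading method:
Δσ ≈ qD²/(D+z)² = 194×3.9²/(3.9+7.05)² = 24.609 kPa
Final effective stress: σ'_f = σ'_0 + Δσ = 94.5 + 24.609 = 119.11 kPa.
Normally consolidated clay, so the full stress increment lies on the virgin compression line:
S_c = C_c·H/(1+e₀)·log₁₀(σ'_f/σ'_0) = 0.39×7.1/(1+0.91)×log₁₀(119.11/94.5)
    = 1.4497 × 0.10052 = 0.1457 m

S_c ≈ 146 mm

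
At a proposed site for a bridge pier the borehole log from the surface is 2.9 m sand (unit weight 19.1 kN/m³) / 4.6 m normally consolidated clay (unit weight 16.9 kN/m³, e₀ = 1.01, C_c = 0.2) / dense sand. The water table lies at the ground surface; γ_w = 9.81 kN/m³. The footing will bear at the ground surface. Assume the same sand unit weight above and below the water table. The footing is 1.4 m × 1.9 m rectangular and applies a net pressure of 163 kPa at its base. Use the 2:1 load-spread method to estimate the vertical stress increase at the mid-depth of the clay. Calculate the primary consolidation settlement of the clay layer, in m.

Mid-depth of clay below the ground surface: z = 2.9 + 4.6/2 = 5.2 m.
Total vertical stress at mid-clay: σ_v = 19.1×2.9 + 16.9×2.3 = 94.26 kPa.
Pore pressure: u = 9.81×(5.2 − 0) = 51.012 kPa.
Initial effective stress: σ'_0 = σ_v − u = 94.26 − 51.012 = 43.248 kPa.
Stress increase at mid-clay by the 2:1 spreading method:
Δσ = qBL/((B+z)(L+z)) = 163×1.4×1.9/((1.4+5.2)(1.9+5.2)) = 9.2527 kPa
Final effective stress: σ'_f = σ'_0 + Δσ = 43.248 + 9.2527 = 52.501 kPa.
Normally consolidated clay, so the full stress increment lies on the virgin compression line:
S_c = C_c·H/(1+e₀)·log₁₀(σ'_f/σ'_0) = 0.2×4.6/(1+1.01)×log₁₀(52.501/43.248)
    = 0.45771 × 0.084202 = 0.03854 m

S_c ≈ 0.0385 m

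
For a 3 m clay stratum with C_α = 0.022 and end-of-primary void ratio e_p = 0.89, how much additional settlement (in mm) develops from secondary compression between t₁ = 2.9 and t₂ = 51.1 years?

Secondary compression: S_s = C_α·H/(1+e_p)·log₁₀(t₂/t₁)
S_s = 0.022×3/(1+0.89)×log₁₀(51.1/2.9)
    = 0.03492 × 1.246 = 0.04351 m

S_s ≈ 43.5 mm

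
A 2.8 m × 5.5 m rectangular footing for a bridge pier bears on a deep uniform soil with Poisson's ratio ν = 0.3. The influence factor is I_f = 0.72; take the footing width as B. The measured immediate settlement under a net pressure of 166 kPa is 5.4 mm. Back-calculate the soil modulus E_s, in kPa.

E_s ≈ 56400 kPa

S_e = q·B·(1−ν²)/E_s · I_f  ⇒  E_s = q·B·(1−ν²)·I_f / S_e.
E_s = 166 × 2.8 × 0.91 × 0.72 / 0.0054 = 56400 kPa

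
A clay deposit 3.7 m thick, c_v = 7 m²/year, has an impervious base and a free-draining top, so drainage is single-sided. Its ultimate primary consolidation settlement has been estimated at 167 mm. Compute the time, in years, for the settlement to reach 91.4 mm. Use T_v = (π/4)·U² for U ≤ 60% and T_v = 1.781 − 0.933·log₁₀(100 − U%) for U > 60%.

t ≈ 0.46 years

Drainage path length: H_d = H = 3.7 m (single drainage).
U = S(t)/S_ult = 91.4/167 = 0.5473.
U ≤ 60%: T_v = (π/4)·U² = (π/4)×0.54731² = 0.23526.
t = T_v·H_d²/c_v = 0.23526×3.7²/7 = 0.4601 years.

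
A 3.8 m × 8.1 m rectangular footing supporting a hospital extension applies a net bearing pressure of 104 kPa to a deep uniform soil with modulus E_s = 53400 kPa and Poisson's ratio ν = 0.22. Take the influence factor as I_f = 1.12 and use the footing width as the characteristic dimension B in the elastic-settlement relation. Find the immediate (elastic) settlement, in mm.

Immediate (elastic) settlement: S_e = q·B·(1−ν²)/E_s · I_f.
S_e = 104 × 3.8 × (1 − 0.22²) / 53400 × 1.12
    = 104 × 3.8 × 0.9516 / 53400 × 1.12
    = 0.007888 m = 7.888 mm

S_e ≈ 7.89 mm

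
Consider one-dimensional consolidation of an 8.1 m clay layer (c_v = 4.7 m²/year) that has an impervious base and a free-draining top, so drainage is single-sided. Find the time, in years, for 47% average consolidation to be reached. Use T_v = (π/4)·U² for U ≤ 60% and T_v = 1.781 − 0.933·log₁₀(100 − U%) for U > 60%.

Drainage path length: H_d = H = 8.1 m (single drainage).
U ≤ 60%: T_v = (π/4)·U² = (π/4)×0.47² = 0.17349.
t = T_v·H_d²/c_v = 0.17349×8.1²/4.7 = 2.422 years.

t ≈ 2.42 years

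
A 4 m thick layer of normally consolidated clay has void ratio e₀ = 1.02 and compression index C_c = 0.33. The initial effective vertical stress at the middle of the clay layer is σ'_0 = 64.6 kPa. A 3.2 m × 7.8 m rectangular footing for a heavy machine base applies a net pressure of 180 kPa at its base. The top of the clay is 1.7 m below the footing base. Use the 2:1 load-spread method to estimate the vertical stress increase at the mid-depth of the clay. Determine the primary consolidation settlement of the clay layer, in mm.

Mid-depth of clay below the footing base: z = 1.7 + 4/2 = 3.7 m.
Stress increase at mid-clay by the 2:1 spreading method:
Δσ = qBL/((B+z)(L+z)) = 180×3.2×7.8/((3.2+3.7)(7.8+3.7)) = 56.62 kPa
Final effective stress: σ'_f = σ'_0 + Δσ = 64.6 + 56.62 = 121.22 kPa.
Normally consolidated clay, so the full stress increment lies on the virgin compression line:
S_c = C_c·H/(1+e₀)·log₁₀(σ'_f/σ'_0) = 0.33×4/(1+1.02)×log₁₀(121.22/64.6)
    = 0.65347 × 0.27334 = 0.1786 m

S_c ≈ 179 mm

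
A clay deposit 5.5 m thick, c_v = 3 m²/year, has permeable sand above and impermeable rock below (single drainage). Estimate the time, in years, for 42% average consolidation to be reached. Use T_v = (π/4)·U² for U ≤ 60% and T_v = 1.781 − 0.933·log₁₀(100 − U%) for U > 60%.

Drainage path length: H_d = H = 5.5 m (single drainage).
U ≤ 60%: T_v = (π/4)·U² = (π/4)×0.42² = 0.13854.
t = T_v·H_d²/c_v = 0.13854×5.5²/3 = 1.397 years.

t ≈ 1.4 years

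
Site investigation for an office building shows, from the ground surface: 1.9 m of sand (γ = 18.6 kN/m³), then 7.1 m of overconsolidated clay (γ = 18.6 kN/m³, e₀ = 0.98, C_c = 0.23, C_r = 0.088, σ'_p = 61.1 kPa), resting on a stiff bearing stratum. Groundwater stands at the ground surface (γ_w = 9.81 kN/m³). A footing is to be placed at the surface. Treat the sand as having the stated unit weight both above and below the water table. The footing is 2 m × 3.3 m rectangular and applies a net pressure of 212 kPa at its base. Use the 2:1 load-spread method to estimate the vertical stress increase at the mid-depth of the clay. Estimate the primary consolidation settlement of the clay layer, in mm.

S_c ≈ 78.8 mm

Mid-depth of clay below the ground surface: z = 1.9 + 7.1/2 = 5.45 m.
Total vertical stress at mid-clay: σ_v = 18.6×1.9 + 18.6×3.55 = 101.37 kPa.
Pore pressure: u = 9.81×(5.45 − 0) = 53.465 kPa.
Initial effective stress: σ'_0 = σ_v − u = 101.37 − 53.465 = 47.905 kPa.
Stress increase at mid-clay by the 2:1 spreading method:
Δσ = qBL/((B+z)(L+z)) = 212×2×3.3/((2+5.45)(3.3+5.45)) = 21.464 kPa
Final effective stress: σ'_f = 47.905 + 21.464 = 69.369 kPa.
σ'_f = 69.369 > σ'_p = 61.1 kPa, so the stress path crosses the preconsolidation pressure — recompression up to σ'_p, then virgin compression beyond:
S_c = H/(1+e₀)·[C_r·log₁₀(σ'_p/σ'_0) + C_c·log₁₀(σ'_f/σ'_p)]
    = 7.1/1.98 × [0.088×log₁₀(61.1/47.905) + 0.23×log₁₀(69.369/61.1)]
    = 3.5859 × [0.0092981 + 0.012679] = 0.07881 m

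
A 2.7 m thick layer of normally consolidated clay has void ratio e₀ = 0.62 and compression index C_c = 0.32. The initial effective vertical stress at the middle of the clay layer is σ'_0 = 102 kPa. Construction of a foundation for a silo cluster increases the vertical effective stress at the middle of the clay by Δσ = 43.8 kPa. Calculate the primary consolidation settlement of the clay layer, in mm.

Final effective stress: σ'_f = σ'_0 + Δσ = 102 + 43.8 = 145.8 kPa.
Normally consolidated clay, so the full stress increment lies on the virgin compression line:
S_c = C_c·H/(1+e₀)·log₁₀(σ'_f/σ'_0) = 0.32×2.7/(1+0.62)×log₁₀(145.8/102)
    = 0.53333 × 0.15516 = 0.08275 m

S_c ≈ 82.8 mm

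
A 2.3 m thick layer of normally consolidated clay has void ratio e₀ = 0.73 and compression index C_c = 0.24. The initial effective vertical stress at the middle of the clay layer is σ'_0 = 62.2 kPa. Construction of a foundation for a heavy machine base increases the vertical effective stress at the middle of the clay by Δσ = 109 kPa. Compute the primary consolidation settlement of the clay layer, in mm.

Final effective stress: σ'_f = σ'_0 + Δσ = 62.2 + 109 = 171.2 kPa.
Normally consolidated clay, so the full stress increment lies on the virgin compression line:
S_c = C_c·H/(1+e₀)·log₁₀(σ'_f/σ'_0) = 0.24×2.3/(1+0.73)×log₁₀(171.2/62.2)
    = 0.31908 × 0.43971 = 0.1403 m

S_c ≈ 140 mm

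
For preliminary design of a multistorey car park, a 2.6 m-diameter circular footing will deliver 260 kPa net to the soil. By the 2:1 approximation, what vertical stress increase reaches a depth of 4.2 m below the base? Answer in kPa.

By the 2:1 method the load spreads at 1 horizontal : 2 vertical, so at depth z the loaded area has grown by z in each plan dimension:
Δσ ≈ qD²/(D+z)² = 260×2.6²/(2.6+4.2)² = 38.01 kPa

Δσ_z ≈ 38 kPa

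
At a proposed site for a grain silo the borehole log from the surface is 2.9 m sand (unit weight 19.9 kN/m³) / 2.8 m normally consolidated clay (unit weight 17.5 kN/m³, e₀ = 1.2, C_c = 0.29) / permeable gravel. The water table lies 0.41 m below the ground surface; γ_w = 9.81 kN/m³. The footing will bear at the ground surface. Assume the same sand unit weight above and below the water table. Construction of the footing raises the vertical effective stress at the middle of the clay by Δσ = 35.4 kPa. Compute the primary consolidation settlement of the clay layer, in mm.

S_c ≈ 94.5 mm

Mid-depth of clay below the ground surface: z = 2.9 + 2.8/2 = 4.3 m.
Total vertical stress at mid-clay: σ_v = 19.9×2.9 + 17.5×1.4 = 82.21 kPa.
Pore pressure: u = 9.81×(4.3 − 0.41) = 38.161 kPa.
Initial effective stress: σ'_0 = σ_v − u = 82.21 − 38.161 = 44.049 kPa.
Final effective stress: σ'_f = σ'_0 + Δσ = 44.049 + 35.4 = 79.449 kPa.
Normally consolidated clay, so the full stress increment lies on the virgin compression line:
S_c = C_c·H/(1+e₀)·log₁₀(σ'_f/σ'_0) = 0.29×2.8/(1+1.2)×log₁₀(79.449/44.049)
    = 0.36909 × 0.25615 = 0.09454 m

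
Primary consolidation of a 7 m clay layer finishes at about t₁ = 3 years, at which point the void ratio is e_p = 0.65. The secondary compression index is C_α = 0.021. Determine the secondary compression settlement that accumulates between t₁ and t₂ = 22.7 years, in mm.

S_s ≈ 78.3 mm

Secondary compression: S_s = C_α·H/(1+e_p)·log₁₀(t₂/t₁)
S_s = 0.021×7/(1+0.65)×log₁₀(22.7/3)
    = 0.08909 × 0.8789 = 0.0783 m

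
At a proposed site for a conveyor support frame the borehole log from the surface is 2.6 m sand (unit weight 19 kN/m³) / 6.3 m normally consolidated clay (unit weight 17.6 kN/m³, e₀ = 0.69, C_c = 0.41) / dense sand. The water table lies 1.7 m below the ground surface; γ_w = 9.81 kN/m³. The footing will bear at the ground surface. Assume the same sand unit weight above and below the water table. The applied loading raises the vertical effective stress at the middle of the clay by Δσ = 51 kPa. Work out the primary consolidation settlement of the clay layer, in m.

Mid-depth of clay below the ground surface: z = 2.6 + 6.3/2 = 5.75 m.
Total vertical stress at mid-clay: σ_v = 19×2.6 + 17.6×3.15 = 104.84 kPa.
Pore pressure: u = 9.81×(5.75 − 1.7) = 39.73 kPa.
Initial effective stress: σ'_0 = σ_v − u = 104.84 − 39.73 = 65.11 kPa.
Final effective stress: σ'_f = σ'_0 + Δσ = 65.11 + 51 = 116.11 kPa.
Normally consolidated clay, so the full stress increment lies on the virgin compression line:
S_c = C_c·H/(1+e₀)·log₁₀(σ'_f/σ'_0) = 0.41×6.3/(1+0.69)×log₁₀(116.11/65.11)
    = 1.5284 × 0.25122 = 0.384 m

S_c ≈ 0.384 m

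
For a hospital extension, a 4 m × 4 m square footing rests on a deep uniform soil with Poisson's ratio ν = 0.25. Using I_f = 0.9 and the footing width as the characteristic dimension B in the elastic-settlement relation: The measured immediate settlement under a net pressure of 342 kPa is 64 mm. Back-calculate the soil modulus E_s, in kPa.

E_s ≈ 18000 kPa

S_e = q·B·(1−ν²)/E_s · I_f  ⇒  E_s = q·B·(1−ν²)·I_f / S_e.
E_s = 342 × 4 × 0.9375 × 0.9 / 0.064 = 18040 kPa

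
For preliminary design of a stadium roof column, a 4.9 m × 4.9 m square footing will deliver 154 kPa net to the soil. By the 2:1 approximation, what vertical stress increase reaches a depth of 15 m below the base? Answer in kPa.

By the 2:1 method the load spreads at 1 horizontal : 2 vertical, so at depth z the loaded area has grown by z in each plan dimension:
Δσ = qBL/((B+z)(L+z)) = 154×4.9×4.9/((4.9+15)(4.9+15)) = 9.337 kPa

Δσ_z ≈ 9.34 kPa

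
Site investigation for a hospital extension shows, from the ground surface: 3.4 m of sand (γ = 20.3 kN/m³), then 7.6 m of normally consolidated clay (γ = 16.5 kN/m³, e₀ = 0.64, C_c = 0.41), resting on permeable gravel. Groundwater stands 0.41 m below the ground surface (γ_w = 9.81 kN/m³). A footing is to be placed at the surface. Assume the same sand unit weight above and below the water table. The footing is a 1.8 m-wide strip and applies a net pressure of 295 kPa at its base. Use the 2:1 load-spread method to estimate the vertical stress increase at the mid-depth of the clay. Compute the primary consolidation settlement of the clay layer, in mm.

S_c ≈ 532 mm

Mid-depth of clay below the ground surface: z = 3.4 + 7.6/2 = 7.2 m.
Total vertical stress at mid-clay: σ_v = 20.3×3.4 + 16.5×3.8 = 131.72 kPa.
Pore pressure: u = 9.81×(7.2 − 0.41) = 66.61 kPa.
Initial effective stress: σ'_0 = σ_v − u = 131.72 − 66.61 = 65.11 kPa.
Stress increase at mid-clay by the 2:1 spreading method:
Δσ = qB/(B+z) = 295×1.8/(1.8+7.2) = 59 kPa
Final effective stress: σ'_f = σ'_0 + Δσ = 65.11 + 59 = 124.11 kPa.
Normally consolidated clay, so the full stress increment lies on the virgin compression line:
S_c = C_c·H/(1+e₀)·log₁₀(σ'_f/σ'_0) = 0.41×7.6/(1+0.64)×log₁₀(124.11/65.11)
    = 1.9 × 0.28016 = 0.5323 m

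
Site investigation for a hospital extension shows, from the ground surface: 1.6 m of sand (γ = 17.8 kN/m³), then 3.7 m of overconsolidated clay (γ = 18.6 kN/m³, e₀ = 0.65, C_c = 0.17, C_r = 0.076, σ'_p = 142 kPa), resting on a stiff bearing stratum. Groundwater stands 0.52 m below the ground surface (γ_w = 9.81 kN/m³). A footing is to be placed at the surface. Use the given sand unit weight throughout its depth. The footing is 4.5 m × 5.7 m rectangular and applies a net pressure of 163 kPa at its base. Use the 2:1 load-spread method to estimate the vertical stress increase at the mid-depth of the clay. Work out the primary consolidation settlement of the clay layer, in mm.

S_c ≈ 73.1 mm

Mid-depth of clay below the ground surface: z = 1.6 + 3.7/2 = 3.45 m.
Total vertical stress at mid-clay: σ_v = 17.8×1.6 + 18.6×1.85 = 62.89 kPa.
Pore pressure: u = 9.81×(3.45 − 0.52) = 28.743 kPa.
Initial effective stress: σ'_0 = σ_v − u = 62.89 − 28.743 = 34.147 kPa.
Stress increase at mid-clay by the 2:1 spreading method:
Δσ = qBL/((B+z)(L+z)) = 163×4.5×5.7/((4.5+3.45)(5.7+3.45)) = 57.476 kPa
Final effective stress: σ'_f = 34.147 + 57.476 = 91.623 kPa.
σ'_f = 91.623 ≤ σ'_p = 142 kPa, so the clay remains overconsolidated and only the recompression index applies:
S_c = C_r·H/(1+e₀)·log₁₀(σ'_f/σ'_0) = 0.076×3.7/1.65×log₁₀(91.623/34.147)
    = 0.17042 × 0.42865 = 0.07305 m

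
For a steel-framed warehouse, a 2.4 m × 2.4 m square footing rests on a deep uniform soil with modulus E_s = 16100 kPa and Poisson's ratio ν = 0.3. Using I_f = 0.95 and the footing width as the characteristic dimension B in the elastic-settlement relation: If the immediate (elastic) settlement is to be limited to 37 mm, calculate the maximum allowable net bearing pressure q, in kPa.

S_e = q·B·(1−ν²)/E_s · I_f  ⇒  q = S_e·E_s / (B·(1−ν²)·I_f).
q = 0.037 × 16100 / (2.4 × 0.91 × 0.95) = 287.1 kPa

q ≈ 287 kPa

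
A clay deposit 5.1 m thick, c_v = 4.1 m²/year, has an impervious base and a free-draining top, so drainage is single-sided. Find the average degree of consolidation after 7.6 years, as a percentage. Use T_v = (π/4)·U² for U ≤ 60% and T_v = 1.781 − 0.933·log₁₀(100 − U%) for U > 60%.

Drainage path length: H_d = H = 5.1 m (single drainage).
T_v = c_v·t/H_d² = 4.1×7.6/5.1² = 1.198.
T_v = 1.198 corresponds to the U > 60% branch:
U = 1 − 10^((1.781 − T_v)/0.933)/100 = 0.9578

U ≈ 95.8 %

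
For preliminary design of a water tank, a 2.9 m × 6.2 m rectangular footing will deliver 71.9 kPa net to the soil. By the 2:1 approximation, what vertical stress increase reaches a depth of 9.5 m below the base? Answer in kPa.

Δσ_z ≈ 6.64 kPa

By the 2:1 method the load spreads at 1 horizontal : 2 vertical, so at depth z the loaded area has grown by z in each plan dimension:
Δσ = qBL/((B+z)(L+z)) = 71.9×2.9×6.2/((2.9+9.5)(6.2+9.5)) = 6.6404 kPa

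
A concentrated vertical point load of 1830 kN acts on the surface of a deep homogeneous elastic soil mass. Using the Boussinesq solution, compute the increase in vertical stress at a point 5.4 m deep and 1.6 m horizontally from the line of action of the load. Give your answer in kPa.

Boussinesq vertical stress below a point load on an elastic half-space:
Δσ_z = 3P/(2πz²) · [1 + (r/z)²]^(−5/2)
r/z = 1.6/5.4 = 0.2963; [1+(r/z)²]^(−5/2) = 0.81028.
Δσ_z = 3×1830/(2π×5.4²) × 0.81028 = 29.964 × 0.81028 = 24.28 kPa

Δσ_z ≈ 24.3 kPa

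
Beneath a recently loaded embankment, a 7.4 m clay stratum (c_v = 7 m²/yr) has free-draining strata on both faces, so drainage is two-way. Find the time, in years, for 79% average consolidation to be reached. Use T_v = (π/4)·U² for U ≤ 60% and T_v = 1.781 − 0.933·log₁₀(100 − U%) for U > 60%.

Drainage path length: H_d = H/2 = 3.7 m (double drainage).
U > 60%: T_v = 1.781 − 0.933·log₁₀(100 − 79) = 0.54737.
t = T_v·H_d²/c_v = 0.54737×3.7²/7 = 1.07 years.

t ≈ 1.07 years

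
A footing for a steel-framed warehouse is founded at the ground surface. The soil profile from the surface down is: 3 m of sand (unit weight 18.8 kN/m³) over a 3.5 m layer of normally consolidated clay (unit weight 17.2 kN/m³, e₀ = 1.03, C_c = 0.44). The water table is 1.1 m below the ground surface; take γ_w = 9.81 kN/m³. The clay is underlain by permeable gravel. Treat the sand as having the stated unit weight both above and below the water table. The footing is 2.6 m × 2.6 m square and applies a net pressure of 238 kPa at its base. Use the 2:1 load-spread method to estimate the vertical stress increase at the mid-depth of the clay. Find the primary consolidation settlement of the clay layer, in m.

S_c ≈ 0.152 m

Mid-depth of clay below the ground surface: z = 3 + 3.5/2 = 4.75 m.
Total vertical stress at mid-clay: σ_v = 18.8×3 + 17.2×1.75 = 86.5 kPa.
Pore pressure: u = 9.81×(4.75 − 1.1) = 35.806 kPa.
Initial effective stress: σ'_0 = σ_v − u = 86.5 − 35.806 = 50.694 kPa.
Stress increase at mid-clay by the 2:1 spreading method:
Δσ = qBL/((B+z)(L+z)) = 238×2.6×2.6/((2.6+4.75)(2.6+4.75)) = 29.782 kPa
Final effective stress: σ'_f = σ'_0 + Δσ = 50.694 + 29.782 = 80.476 kPa.
Normally consolidated clay, so the full stress increment lies on the virgin compression line:
S_c = C_c·H/(1+e₀)·log₁₀(σ'_f/σ'_0) = 0.44×3.5/(1+1.03)×log₁₀(80.476/50.694)
    = 0.75862 × 0.20071 = 0.1523 m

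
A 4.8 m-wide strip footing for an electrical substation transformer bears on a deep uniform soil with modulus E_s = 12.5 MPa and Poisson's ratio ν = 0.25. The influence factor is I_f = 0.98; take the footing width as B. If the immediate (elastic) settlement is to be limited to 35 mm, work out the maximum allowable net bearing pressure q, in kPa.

q ≈ 99.2 kPa

E_s = 12.5 MPa = 12500 kPa.
S_e = q·B·(1−ν²)/E_s · I_f  ⇒  q = S_e·E_s / (B·(1−ν²)·I_f).
q = 0.035 × 12500 / (4.8 × 0.9375 × 0.98) = 99.21 kPa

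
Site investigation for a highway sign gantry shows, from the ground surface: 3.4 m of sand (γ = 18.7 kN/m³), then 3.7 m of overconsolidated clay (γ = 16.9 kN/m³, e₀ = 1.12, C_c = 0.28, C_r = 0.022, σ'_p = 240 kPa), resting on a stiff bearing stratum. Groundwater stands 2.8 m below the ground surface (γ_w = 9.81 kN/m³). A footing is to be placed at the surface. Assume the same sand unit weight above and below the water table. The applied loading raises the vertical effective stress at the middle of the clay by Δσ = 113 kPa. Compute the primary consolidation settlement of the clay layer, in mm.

Mid-depth of clay below the ground surface: z = 3.4 + 3.7/2 = 5.25 m.
Total vertical stress at mid-clay: σ_v = 18.7×3.4 + 16.9×1.85 = 94.845 kPa.
Pore pressure: u = 9.81×(5.25 − 2.8) = 24.035 kPa.
Initial effective stress: σ'_0 = σ_v − u = 94.845 − 24.035 = 70.81 kPa.
Final effective stress: σ'_f = 70.81 + 113 = 183.81 kPa.
σ'_f = 183.81 ≤ σ'_p = 240 kPa, so the clay remains overconsolidated and only the recompression index applies:
S_c = C_r·H/(1+e₀)·log₁₀(σ'_f/σ'_0) = 0.022×3.7/2.12×log₁₀(183.81/70.81)
    = 0.038397 × 0.41427 = 0.01591 m

S_c ≈ 15.9 mm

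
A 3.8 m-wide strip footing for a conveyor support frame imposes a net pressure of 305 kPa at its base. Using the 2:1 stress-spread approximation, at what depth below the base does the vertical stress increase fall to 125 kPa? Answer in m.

z ≈ 5.47 m

2:1 spreading — at depth z the loaded area has grown by z in each plan dimension:
qB/(B+z) = Δσ_z ⇒ z = qB/Δσ_z − B = 305×3.8/125 − 3.8 = 5.472 m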